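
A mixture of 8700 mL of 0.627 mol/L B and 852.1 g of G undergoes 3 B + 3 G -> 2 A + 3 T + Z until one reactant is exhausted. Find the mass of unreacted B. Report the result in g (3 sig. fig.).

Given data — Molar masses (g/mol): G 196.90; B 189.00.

n(B) = 0.627 × 8700/1000 = 5.455 mol
n(G) = 852.1 / 196.90 = 4.328 mol
n/ν for B = 5.455/3 = 1.818
n/ν for G = 4.328/3 = 1.443
Smallest n/ν is G → limiting reagent.
B consumed = (3/3) × 4.328 = 4.328 mol
B remaining = 5.455 − 4.328 = 1.127 mol
mass = 1.127 × 189.00 = 213.0 g

213 g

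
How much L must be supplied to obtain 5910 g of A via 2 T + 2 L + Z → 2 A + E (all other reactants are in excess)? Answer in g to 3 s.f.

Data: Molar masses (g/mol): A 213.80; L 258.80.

7150 g

n(A) = 5910 / 213.80 = 27.64 mol
n(L) = (2/2) × 27.64 = 27.64 mol
mass = 27.64 × 258.80 = 7153 g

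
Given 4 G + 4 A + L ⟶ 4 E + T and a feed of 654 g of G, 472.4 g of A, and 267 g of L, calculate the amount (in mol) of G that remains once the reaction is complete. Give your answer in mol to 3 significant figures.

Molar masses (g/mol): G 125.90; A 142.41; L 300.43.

1.88 mol

n(G) = 654.0 / 125.90 = 5.195 mol
n(A) = 472.4 / 142.41 = 3.317 mol
n(L) = 267.0 / 300.43 = 0.8887 mol
n/ν → G: 1.299, A: 0.8293, L: 0.8887; A is limiting.
G consumed = (4/4) × 3.317 = 3.317 mol
G remaining = 5.195 − 3.317 = 1.878 mol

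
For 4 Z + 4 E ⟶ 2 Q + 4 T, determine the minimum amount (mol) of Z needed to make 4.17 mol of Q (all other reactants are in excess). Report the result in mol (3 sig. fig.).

8.34 mol

n(Q) = 4.170 mol
n(Z) = (4/2) × 4.170 = 8.340 mol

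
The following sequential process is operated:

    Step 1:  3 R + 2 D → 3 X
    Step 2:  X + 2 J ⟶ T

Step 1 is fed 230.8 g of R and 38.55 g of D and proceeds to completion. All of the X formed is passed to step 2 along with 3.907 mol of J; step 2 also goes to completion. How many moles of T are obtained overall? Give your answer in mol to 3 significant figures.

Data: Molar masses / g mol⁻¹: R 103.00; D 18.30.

1.95 mol

Step 1:
n(R) = 230.8 / 103.00 = 2.241 mol
n(D) = 38.55 / 18.30 = 2.107 mol
n/ν for R = 2.241/3 = 0.7470
n/ν for D = 2.107/2 = 1.054
Smallest n/ν is R → limiting reagent.
n(X) produced = (3/3) × 2.241 = 2.241 mol
Step 2:
n(X) available = 2.241 mol
n(J) = 3.907 mol
n/ν for X = 2.241/1 = 2.241
n/ν for J = 3.907/2 = 1.954
Smallest n/ν is J → limiting reagent.
n(T) = (1/2) × 3.907 = 1.954 mol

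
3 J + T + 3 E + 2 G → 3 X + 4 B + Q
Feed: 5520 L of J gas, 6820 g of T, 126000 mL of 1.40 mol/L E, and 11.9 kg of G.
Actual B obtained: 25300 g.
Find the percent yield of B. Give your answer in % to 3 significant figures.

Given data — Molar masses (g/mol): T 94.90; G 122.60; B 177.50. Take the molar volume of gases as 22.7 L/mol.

n(J) = 5520 / 22.7 = 243.2 mol
n(T) = 6820 / 94.90 = 71.87 mol
n(E) = 1.40 × 126000/1000 = 176.4 mol
n(G) = 11.90×1000 / 122.60 = 97.06 mol
n/ν for J = 243.2/3 = 81.07
n/ν for T = 71.87/1 = 71.87
n/ν for E = 176.4/3 = 58.80
n/ν for G = 97.06/2 = 48.53
Smallest n/ν is G → limiting reagent.
theoretical n(B) = (4/2) × 97.06 = 194.1 mol → 34450 g
% yield = 25300 / 34450 × 100 = 73.44 %

73.4 %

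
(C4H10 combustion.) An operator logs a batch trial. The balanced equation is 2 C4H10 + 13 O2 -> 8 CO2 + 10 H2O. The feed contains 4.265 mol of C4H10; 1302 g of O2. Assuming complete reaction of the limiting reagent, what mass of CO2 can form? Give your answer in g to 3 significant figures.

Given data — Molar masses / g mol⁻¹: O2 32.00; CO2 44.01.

n(C4H10) = 4.265 mol
n(O2) = 1302 / 32.00 = 40.69 mol
n/ν → C4H10: 2.133, O2: 3.130; C4H10 is limiting.
n(CO2) = (8/2) × 4.265 = 17.06 mol
mass = 17.06 × 44.01 = 750.8 g

751 g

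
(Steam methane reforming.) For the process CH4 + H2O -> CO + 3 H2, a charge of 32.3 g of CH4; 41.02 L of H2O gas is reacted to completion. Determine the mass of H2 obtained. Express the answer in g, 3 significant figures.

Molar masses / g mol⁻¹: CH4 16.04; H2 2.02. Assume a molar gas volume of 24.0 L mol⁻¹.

n(CH4) = 32.30 / 16.04 = 2.014 mol
n(H2O) = 41.02 / 24.0 = 1.709 mol
n/ν for CH4 = 2.014/1 = 2.014
n/ν for H2O = 1.709/1 = 1.709
Smallest n/ν is H2O → limiting reagent.
n(H2) = (3/1) × 1.709 = 5.127 mol
mass = 5.127 × 2.02 = 10.36 g

10.4 g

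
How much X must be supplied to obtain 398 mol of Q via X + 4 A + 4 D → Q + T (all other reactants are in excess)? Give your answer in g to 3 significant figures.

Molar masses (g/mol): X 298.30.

119000 g

n(Q) = 398.0 mol
n(X) = (1/1) × 398.0 = 398.0 mol
mass = 398.0 × 298.30 = 118700 g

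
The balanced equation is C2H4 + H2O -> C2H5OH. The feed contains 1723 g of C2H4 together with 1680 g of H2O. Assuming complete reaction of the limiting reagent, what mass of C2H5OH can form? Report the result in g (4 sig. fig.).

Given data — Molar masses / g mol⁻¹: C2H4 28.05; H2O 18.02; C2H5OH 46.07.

n(C2H4) = 1723 / 28.05 = 61.43 mol
n(H2O) = 1680 / 18.02 = 93.23 mol
n/ν → C2H4: 61.43, H2O: 93.23; C2H4 is limiting.
n(C2H5OH) = (1/1) × 61.43 = 61.43 mol
mass = 61.43 × 46.07 = 2830 g

2830 g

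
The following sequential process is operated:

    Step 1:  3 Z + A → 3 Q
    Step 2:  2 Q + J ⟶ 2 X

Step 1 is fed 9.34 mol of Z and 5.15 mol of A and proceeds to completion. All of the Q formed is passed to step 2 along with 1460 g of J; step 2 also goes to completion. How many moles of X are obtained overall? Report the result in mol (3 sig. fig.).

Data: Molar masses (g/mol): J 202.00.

Step 1:
n(Z) = 9.340 mol
n(A) = 5.150 mol
n/ν for Z = 9.340/3 = 3.113
n/ν for A = 5.150/1 = 5.150
Smallest n/ν is Z → limiting reagent.
n(Q) produced = (3/3) × 9.340 = 9.340 mol
Step 2:
n(Q) available = 9.340 mol
n(J) = 1460 / 202.00 = 7.228 mol
n/ν for Q = 9.340/2 = 4.670
n/ν for J = 7.228/1 = 7.228
Smallest n/ν is Q → limiting reagent.
n(X) = (2/2) × 9.340 = 9.340 mol

9.34 mol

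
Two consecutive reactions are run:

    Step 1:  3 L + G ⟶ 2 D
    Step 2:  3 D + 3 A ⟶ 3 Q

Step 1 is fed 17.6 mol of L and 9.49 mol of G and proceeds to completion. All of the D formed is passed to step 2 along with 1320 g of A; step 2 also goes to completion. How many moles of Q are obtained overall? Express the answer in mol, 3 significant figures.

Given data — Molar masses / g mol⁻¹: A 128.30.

Step 1:
n(L) = 17.60 mol
n(G) = 9.490 mol
n/ν → L: 5.867, G: 9.490; L is limiting.
n(D) produced = (2/3) × 17.60 = 11.73 mol
Step 2:
n(D) available = 11.73 mol
n(A) = 1320 / 128.30 = 10.29 mol
n/ν → D: 3.910, A: 3.430; A is limiting.
n(Q) = (3/3) × 10.29 = 10.29 mol

10.3 mol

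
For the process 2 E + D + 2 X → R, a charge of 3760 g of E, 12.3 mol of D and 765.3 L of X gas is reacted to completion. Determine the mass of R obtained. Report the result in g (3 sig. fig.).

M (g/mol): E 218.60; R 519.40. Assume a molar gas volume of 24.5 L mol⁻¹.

4470 g

n(E) = 3760 / 218.60 = 17.20 mol
n(D) = 12.30 mol
n(X) = 765.3 / 24.5 = 31.24 mol
n/ν for E = 17.20/2 = 8.600
n/ν for D = 12.30/1 = 12.30
n/ν for X = 31.24/2 = 15.62
Smallest n/ν is E → limiting reagent.
n(R) = (1/2) × 17.20 = 8.600 mol
mass = 8.600 × 519.40 = 4467 g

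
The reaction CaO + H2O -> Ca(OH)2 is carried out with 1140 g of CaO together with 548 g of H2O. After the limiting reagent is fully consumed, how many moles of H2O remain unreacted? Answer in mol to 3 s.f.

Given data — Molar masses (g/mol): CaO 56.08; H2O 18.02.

10.1 mol

n(CaO) = 1140 / 56.08 = 20.33 mol
n(H2O) = 548.0 / 18.02 = 30.41 mol
n/ν for CaO = 20.33/1 = 20.33
n/ν for H2O = 30.41/1 = 30.41
Smallest n/ν is CaO → limiting reagent.
H2O consumed = (1/1) × 20.33 = 20.33 mol
H2O remaining = 30.41 − 20.33 = 10.08 mol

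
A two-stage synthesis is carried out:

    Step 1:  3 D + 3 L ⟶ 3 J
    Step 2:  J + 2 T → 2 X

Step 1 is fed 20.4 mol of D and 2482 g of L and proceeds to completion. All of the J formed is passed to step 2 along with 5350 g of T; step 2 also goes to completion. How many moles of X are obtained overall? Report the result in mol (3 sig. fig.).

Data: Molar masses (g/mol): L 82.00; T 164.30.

32.6 mol

Step 1:
n(D) = 20.40 mol
n(L) = 2482 / 82.00 = 30.27 mol
n/ν → D: 6.800, L: 10.09; D is limiting.
n(J) produced = (3/3) × 20.40 = 20.40 mol
Step 2:
n(J) available = 20.40 mol
n(T) = 5350 / 164.30 = 32.56 mol
n/ν → J: 20.40, T: 16.28; T is limiting.
n(X) = (2/2) × 32.56 = 32.56 mol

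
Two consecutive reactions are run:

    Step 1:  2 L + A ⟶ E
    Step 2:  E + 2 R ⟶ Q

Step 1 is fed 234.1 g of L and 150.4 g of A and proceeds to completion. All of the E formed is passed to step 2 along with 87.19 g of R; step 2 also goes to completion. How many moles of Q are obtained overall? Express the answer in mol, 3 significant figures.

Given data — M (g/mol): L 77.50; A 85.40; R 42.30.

Step 1:
n(L) = 234.1 / 77.50 = 3.021 mol
n(A) = 150.4 / 85.40 = 1.761 mol
n/ν → L: 1.511, A: 1.761; L is limiting.
n(E) produced = (1/2) × 3.021 = 1.511 mol
Step 2:
n(E) available = 1.511 mol
n(R) = 87.19 / 42.30 = 2.061 mol
n/ν → E: 1.511, R: 1.031; R is limiting.
n(Q) = (1/2) × 2.061 = 1.031 mol

1.03 mol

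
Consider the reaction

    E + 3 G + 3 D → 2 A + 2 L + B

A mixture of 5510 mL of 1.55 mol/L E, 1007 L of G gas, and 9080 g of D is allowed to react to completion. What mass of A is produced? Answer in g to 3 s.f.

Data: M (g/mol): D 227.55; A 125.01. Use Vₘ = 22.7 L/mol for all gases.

n(E) = 1.55 × 5510/1000 = 8.541 mol
n(G) = 1007 / 22.7 = 44.36 mol
n(D) = 9080 / 227.55 = 39.90 mol
n/ν for E = 8.541/1 = 8.541
n/ν for G = 44.36/3 = 14.79
n/ν for D = 39.90/3 = 13.30
Smallest n/ν is E → limiting reagent.
n(A) = (2/1) × 8.541 = 17.08 mol
mass = 17.08 × 125.01 = 2135 g

2140 g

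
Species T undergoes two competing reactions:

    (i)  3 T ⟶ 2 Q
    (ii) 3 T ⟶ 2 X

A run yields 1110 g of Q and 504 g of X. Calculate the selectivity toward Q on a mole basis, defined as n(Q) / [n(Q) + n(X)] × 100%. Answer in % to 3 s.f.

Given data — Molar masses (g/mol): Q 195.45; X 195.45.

68.8 %

n(Q) = 1110 / 195.45 = 5.679 mol
n(X) = 504 / 195.45 = 2.579 mol
selectivity = 5.679/(5.679+2.579) × 100 = 68.77 %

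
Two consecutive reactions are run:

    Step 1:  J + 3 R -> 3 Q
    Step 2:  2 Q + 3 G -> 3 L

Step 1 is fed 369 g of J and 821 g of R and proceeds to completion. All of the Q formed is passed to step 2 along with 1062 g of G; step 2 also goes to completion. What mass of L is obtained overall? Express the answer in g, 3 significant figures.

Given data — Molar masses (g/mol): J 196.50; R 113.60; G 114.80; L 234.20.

1980 g

Step 1:
n(J) = 369.0 / 196.50 = 1.878 mol
n(R) = 821.0 / 113.60 = 7.227 mol
n/ν → J: 1.878, R: 2.409; J is limiting.
n(Q) produced = (3/1) × 1.878 = 5.634 mol
Step 2:
n(Q) available = 5.634 mol
n(G) = 1062 / 114.80 = 9.251 mol
n/ν → Q: 2.817, G: 3.084; Q is limiting.
n(L) = (3/2) × 5.634 = 8.451 mol
mass = 8.451 × 234.20 = 1979 g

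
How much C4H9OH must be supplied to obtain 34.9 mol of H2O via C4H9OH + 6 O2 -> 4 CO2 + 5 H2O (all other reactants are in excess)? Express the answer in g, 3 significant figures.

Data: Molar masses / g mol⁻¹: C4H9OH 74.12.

n(H2O) = 34.90 mol
n(C4H9OH) = (1/5) × 34.90 = 6.980 mol
mass = 6.980 × 74.12 = 517.4 g

517 g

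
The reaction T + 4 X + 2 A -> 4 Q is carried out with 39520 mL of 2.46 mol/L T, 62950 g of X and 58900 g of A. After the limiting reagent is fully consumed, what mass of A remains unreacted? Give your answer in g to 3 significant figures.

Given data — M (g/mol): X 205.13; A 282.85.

n(T) = 2.46 × 39520/1000 = 97.22 mol
n(X) = 62950 / 205.13 = 306.9 mol
n(A) = 58900 / 282.85 = 208.2 mol
n/ν for T = 97.22/1 = 97.22
n/ν for X = 306.9/4 = 76.73
n/ν for A = 208.2/2 = 104.1
Smallest n/ν is X → limiting reagent.
A consumed = (2/4) × 306.9 = 153.5 mol
A remaining = 208.2 − 153.5 = 54.70 mol
mass = 54.70 × 282.85 = 15470 g

15500 g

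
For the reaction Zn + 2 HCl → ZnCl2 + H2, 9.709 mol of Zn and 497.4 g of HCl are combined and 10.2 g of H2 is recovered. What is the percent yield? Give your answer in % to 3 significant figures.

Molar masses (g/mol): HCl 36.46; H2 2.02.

74.0 %

n(Zn) = 9.709 mol
n(HCl) = 497.4 / 36.46 = 13.64 mol
n/ν for Zn = 9.709/1 = 9.709
n/ν for HCl = 13.64/2 = 6.820
Smallest n/ν is HCl → limiting reagent.
theoretical n(H2) = (1/2) × 13.64 = 6.820 mol → 13.78 g
% yield = 10.2 / 13.78 × 100 = 74.02 %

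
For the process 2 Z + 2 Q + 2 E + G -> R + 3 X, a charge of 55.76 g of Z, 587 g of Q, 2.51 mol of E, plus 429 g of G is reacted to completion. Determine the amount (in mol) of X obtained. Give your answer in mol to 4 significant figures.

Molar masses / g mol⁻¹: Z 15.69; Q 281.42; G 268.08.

3.129 mol

n(Z) = 55.76 / 15.69 = 3.554 mol
n(Q) = 587.0 / 281.42 = 2.086 mol
n(E) = 2.510 mol
n(G) = 429.0 / 268.08 = 1.600 mol
n/ν for Z = 3.554/2 = 1.777
n/ν for Q = 2.086/2 = 1.043
n/ν for E = 2.510/2 = 1.255
n/ν for G = 1.600/1 = 1.600
Smallest n/ν is Q → limiting reagent.
n(X) = (3/2) × 2.086 = 3.129 mol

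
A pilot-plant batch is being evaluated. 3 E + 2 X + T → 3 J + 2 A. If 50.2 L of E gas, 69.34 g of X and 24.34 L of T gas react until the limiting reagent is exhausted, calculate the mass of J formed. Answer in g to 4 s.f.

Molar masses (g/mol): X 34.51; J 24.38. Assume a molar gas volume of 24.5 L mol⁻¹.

49.95 g

n(E) = 50.20 / 24.5 = 2.049 mol
n(X) = 69.34 / 34.51 = 2.009 mol
n(T) = 24.34 / 24.5 = 0.9935 mol
n/ν → E: 0.6830, X: 1.005, T: 0.9935; E is limiting.
n(J) = (3/3) × 2.049 = 2.049 mol
mass = 2.049 × 24.38 = 49.95 g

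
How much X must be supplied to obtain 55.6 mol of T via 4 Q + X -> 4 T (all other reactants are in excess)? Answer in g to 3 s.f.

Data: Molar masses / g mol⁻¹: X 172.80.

2400 g

n(T) = 55.60 mol
n(X) = (1/4) × 55.60 = 13.90 mol
mass = 13.90 × 172.80 = 2402 g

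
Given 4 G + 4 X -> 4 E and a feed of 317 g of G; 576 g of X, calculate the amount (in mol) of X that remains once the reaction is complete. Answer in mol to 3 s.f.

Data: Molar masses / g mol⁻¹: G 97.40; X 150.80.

0.565 mol

n(G) = 317.0 / 97.40 = 3.255 mol
n(X) = 576.0 / 150.80 = 3.820 mol
n/ν for G = 3.255/4 = 0.8138
n/ν for X = 3.820/4 = 0.9550
Smallest n/ν is G → limiting reagent.
X consumed = (4/4) × 3.255 = 3.255 mol
X remaining = 3.820 − 3.255 = 0.5650 mol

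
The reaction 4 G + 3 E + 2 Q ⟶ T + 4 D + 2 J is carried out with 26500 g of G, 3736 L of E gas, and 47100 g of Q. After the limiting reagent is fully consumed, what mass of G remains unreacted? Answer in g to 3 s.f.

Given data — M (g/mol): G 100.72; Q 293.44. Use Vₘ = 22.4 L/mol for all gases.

4100 g

n(G) = 26500 / 100.72 = 263.1 mol
n(E) = 3736 / 22.4 = 166.8 mol
n(Q) = 47100 / 293.44 = 160.5 mol
n/ν → G: 65.78, E: 55.60, Q: 80.25; E is limiting.
G consumed = (4/3) × 166.8 = 222.4 mol
G remaining = 263.1 − 222.4 = 40.70 mol
mass = 40.70 × 100.72 = 4099 g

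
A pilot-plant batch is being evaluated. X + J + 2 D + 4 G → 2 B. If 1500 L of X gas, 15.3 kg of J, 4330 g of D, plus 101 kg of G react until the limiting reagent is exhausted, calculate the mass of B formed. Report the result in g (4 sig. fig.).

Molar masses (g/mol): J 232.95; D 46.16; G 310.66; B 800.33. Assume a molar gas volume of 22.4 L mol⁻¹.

75070 g

n(X) = 1500 / 22.4 = 66.96 mol
n(J) = 15.30×1000 / 232.95 = 65.68 mol
n(D) = 4330 / 46.16 = 93.80 mol
n(G) = 101.0×1000 / 310.66 = 325.1 mol
n/ν for X = 66.96/1 = 66.96
n/ν for J = 65.68/1 = 65.68
n/ν for D = 93.80/2 = 46.90
n/ν for G = 325.1/4 = 81.28
Smallest n/ν is D → limiting reagent.
n(B) = (2/2) × 93.80 = 93.80 mol
mass = 93.80 × 800.33 = 75070 g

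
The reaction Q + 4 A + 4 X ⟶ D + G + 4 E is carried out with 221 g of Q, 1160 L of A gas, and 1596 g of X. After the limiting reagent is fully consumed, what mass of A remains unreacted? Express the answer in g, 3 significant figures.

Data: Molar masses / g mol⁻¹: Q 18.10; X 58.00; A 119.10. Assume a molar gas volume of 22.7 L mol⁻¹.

2810 g

n(Q) = 221.0 / 18.10 = 12.21 mol
n(A) = 1160 / 22.7 = 51.10 mol
n(X) = 1596 / 58.00 = 27.52 mol
n/ν → Q: 12.21, A: 12.78, X: 6.880; X is limiting.
A consumed = (4/4) × 27.52 = 27.52 mol
A remaining = 51.10 − 27.52 = 23.58 mol
mass = 23.58 × 119.10 = 2808 g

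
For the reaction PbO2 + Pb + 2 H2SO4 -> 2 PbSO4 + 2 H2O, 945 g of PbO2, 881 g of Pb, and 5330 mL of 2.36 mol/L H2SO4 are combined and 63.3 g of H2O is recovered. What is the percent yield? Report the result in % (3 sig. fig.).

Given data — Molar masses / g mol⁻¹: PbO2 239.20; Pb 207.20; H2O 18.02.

n(PbO2) = 945.0 / 239.20 = 3.951 mol
n(Pb) = 881.0 / 207.20 = 4.252 mol
n(H2SO4) = 2.36 × 5330/1000 = 12.58 mol
n/ν for PbO2 = 3.951/1 = 3.951
n/ν for Pb = 4.252/1 = 4.252
n/ν for H2SO4 = 12.58/2 = 6.290
Smallest n/ν is PbO2 → limiting reagent.
theoretical n(H2O) = (2/1) × 3.951 = 7.902 mol → 142.4 g
% yield = 63.3 / 142.4 × 100 = 44.45 %

44.5 %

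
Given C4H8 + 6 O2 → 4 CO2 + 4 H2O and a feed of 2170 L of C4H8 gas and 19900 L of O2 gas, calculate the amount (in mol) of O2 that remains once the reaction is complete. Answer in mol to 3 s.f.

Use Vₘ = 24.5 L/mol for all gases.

n(C4H8) = 2170 / 24.5 = 88.57 mol
n(O2) = 19900 / 24.5 = 812.2 mol
n/ν for C4H8 = 88.57/1 = 88.57
n/ν for O2 = 812.2/6 = 135.4
Smallest n/ν is C4H8 → limiting reagent.
O2 consumed = (6/1) × 88.57 = 531.4 mol
O2 remaining = 812.2 − 531.4 = 280.8 mol

281 mol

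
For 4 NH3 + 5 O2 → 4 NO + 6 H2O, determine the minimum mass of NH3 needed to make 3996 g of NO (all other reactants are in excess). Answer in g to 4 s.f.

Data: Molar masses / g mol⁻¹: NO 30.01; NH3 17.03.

2268 g

n(NO) = 3996 / 30.01 = 133.2 mol
n(NH3) = (4/4) × 133.2 = 133.2 mol
mass = 133.2 × 17.03 = 2268 g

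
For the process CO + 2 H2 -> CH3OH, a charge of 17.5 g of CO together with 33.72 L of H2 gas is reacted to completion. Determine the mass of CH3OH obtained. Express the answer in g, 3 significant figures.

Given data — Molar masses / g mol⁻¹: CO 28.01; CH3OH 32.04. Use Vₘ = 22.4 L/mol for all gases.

20.0 g

n(CO) = 17.50 / 28.01 = 0.6248 mol
n(H2) = 33.72 / 22.4 = 1.505 mol
n/ν for CO = 0.6248/1 = 0.6248
n/ν for H2 = 1.505/2 = 0.7525
Smallest n/ν is CO → limiting reagent.
n(CH3OH) = (1/1) × 0.6248 = 0.6248 mol
mass = 0.6248 × 32.04 = 20.02 g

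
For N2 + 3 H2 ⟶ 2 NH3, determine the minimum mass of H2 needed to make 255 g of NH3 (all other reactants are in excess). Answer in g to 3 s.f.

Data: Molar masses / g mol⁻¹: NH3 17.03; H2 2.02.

n(NH3) = 255 / 17.03 = 14.97 mol
n(H2) = (3/2) × 14.97 = 22.46 mol
mass = 22.46 × 2.02 = 45.37 g

45.4 g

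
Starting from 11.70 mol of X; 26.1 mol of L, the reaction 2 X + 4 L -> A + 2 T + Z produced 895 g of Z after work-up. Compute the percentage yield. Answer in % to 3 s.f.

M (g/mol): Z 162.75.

94.0 %

n(X) = 11.70 mol
n(L) = 26.10 mol
n/ν for X = 11.70/2 = 5.850
n/ν for L = 26.10/4 = 6.525
Smallest n/ν is X → limiting reagent.
theoretical n(Z) = (1/2) × 11.70 = 5.850 mol → 952.1 g
% yield = 895 / 952.1 × 100 = 94.00 %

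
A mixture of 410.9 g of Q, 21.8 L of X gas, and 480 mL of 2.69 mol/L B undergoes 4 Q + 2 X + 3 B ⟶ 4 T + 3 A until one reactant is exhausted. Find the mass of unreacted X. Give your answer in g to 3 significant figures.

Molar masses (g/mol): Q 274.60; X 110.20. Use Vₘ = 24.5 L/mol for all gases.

n(Q) = 410.9 / 274.60 = 1.496 mol
n(X) = 21.80 / 24.5 = 0.8898 mol
n(B) = 2.69 × 480.0/1000 = 1.291 mol
n/ν for Q = 1.496/4 = 0.3740
n/ν for X = 0.8898/2 = 0.4449
n/ν for B = 1.291/3 = 0.4303
Smallest n/ν is Q → limiting reagent.
X consumed = (2/4) × 1.496 = 0.7480 mol
X remaining = 0.8898 − 0.7480 = 0.1418 mol
mass = 0.1418 × 110.20 = 15.63 g

15.6 g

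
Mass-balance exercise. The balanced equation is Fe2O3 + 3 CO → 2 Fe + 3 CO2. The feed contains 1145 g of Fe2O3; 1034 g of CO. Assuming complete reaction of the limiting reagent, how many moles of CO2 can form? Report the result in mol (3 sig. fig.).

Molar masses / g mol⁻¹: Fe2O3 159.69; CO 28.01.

n(Fe2O3) = 1145 / 159.69 = 7.170 mol
n(CO) = 1034 / 28.01 = 36.92 mol
n/ν for Fe2O3 = 7.170/1 = 7.170
n/ν for CO = 36.92/3 = 12.31
Smallest n/ν is Fe2O3 → limiting reagent.
n(CO2) = (3/1) × 7.170 = 21.51 mol

21.5 mol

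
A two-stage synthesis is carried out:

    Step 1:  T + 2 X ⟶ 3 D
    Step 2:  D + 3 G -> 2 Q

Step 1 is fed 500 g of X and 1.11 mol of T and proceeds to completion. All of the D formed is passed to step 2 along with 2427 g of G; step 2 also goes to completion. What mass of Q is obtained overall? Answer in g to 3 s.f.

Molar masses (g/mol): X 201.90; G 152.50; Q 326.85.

Step 1:
n(X) = 500.0 / 201.90 = 2.476 mol
n(T) = 1.110 mol
n/ν for X = 2.476/2 = 1.238
n/ν for T = 1.110/1 = 1.110
Smallest n/ν is T → limiting reagent.
n(D) produced = (3/1) × 1.110 = 3.330 mol
Step 2:
n(D) available = 3.330 mol
n(G) = 2427 / 152.50 = 15.91 mol
n/ν for D = 3.330/1 = 3.330
n/ν for G = 15.91/3 = 5.303
Smallest n/ν is D → limiting reagent.
n(Q) = (2/1) × 3.330 = 6.660 mol
mass = 6.660 × 326.85 = 2177 g

2180 g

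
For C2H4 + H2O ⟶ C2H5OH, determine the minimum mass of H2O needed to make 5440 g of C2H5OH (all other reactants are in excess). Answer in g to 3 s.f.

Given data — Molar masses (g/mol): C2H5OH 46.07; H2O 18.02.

2130 g

n(C2H5OH) = 5440 / 46.07 = 118.1 mol
n(H2O) = (1/1) × 118.1 = 118.1 mol
mass = 118.1 × 18.02 = 2128 g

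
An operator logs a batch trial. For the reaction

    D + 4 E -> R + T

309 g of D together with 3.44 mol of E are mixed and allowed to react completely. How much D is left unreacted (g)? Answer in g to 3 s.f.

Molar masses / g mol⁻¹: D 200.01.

137 g

n(D) = 309.0 / 200.01 = 1.545 mol
n(E) = 3.440 mol
n/ν for D = 1.545/1 = 1.545
n/ν for E = 3.440/4 = 0.8600
Smallest n/ν is E → limiting reagent.
D consumed = (1/4) × 3.440 = 0.8600 mol
D remaining = 1.545 − 0.8600 = 0.6850 mol
mass = 0.6850 × 200.01 = 137.0 g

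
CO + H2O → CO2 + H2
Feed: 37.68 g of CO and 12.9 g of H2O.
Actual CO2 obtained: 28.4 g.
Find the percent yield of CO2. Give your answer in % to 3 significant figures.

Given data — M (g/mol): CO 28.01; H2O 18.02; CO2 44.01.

n(CO) = 37.68 / 28.01 = 1.345 mol
n(H2O) = 12.90 / 18.02 = 0.7159 mol
n/ν for CO = 1.345/1 = 1.345
n/ν for H2O = 0.7159/1 = 0.7159
Smallest n/ν is H2O → limiting reagent.
theoretical n(CO2) = (1/1) × 0.7159 = 0.7159 mol → 31.51 g
% yield = 28.4 / 31.51 × 100 = 90.13 %

90.1 %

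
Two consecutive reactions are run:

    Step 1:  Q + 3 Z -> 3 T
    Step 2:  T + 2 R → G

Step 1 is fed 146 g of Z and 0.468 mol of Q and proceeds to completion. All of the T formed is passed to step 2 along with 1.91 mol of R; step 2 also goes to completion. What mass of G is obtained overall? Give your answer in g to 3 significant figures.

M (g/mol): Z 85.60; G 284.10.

Step 1:
n(Z) = 146.0 / 85.60 = 1.706 mol
n(Q) = 0.4680 mol
n/ν for Z = 1.706/3 = 0.5687
n/ν for Q = 0.4680/1 = 0.4680
Smallest n/ν is Q → limiting reagent.
n(T) produced = (3/1) × 0.4680 = 1.404 mol
Step 2:
n(T) available = 1.404 mol
n(R) = 1.910 mol
n/ν for T = 1.404/1 = 1.404
n/ν for R = 1.910/2 = 0.9550
Smallest n/ν is R → limiting reagent.
n(G) = (1/2) × 1.910 = 0.9550 mol
mass = 0.9550 × 284.10 = 271.3 g

271 g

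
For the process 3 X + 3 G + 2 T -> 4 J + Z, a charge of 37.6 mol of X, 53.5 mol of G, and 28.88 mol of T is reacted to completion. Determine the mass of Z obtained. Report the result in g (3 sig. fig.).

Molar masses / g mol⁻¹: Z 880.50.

11000 g

n(X) = 37.60 mol
n(G) = 53.50 mol
n(T) = 28.88 mol
n/ν for X = 37.60/3 = 12.53
n/ν for G = 53.50/3 = 17.83
n/ν for T = 28.88/2 = 14.44
Smallest n/ν is X → limiting reagent.
n(Z) = (1/3) × 37.60 = 12.53 mol
mass = 12.53 × 880.50 = 11030 g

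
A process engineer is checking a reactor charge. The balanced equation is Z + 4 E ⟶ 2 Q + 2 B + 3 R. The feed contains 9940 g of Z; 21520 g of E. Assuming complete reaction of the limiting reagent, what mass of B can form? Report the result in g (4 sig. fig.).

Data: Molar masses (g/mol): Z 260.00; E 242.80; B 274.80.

n(Z) = 9940 / 260.00 = 38.23 mol
n(E) = 21520 / 242.80 = 88.63 mol
n/ν → Z: 38.23, E: 22.16; E is limiting.
n(B) = (2/4) × 88.63 = 44.32 mol
mass = 44.32 × 274.80 = 12180 g

12180 g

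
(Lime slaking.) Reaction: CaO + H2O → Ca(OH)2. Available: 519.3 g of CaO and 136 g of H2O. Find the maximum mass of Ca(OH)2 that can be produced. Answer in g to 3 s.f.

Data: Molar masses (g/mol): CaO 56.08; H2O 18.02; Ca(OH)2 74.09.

559 g

n(CaO) = 519.3 / 56.08 = 9.260 mol
n(H2O) = 136.0 / 18.02 = 7.547 mol
n/ν for CaO = 9.260/1 = 9.260
n/ν for H2O = 7.547/1 = 7.547
Smallest n/ν is H2O → limiting reagent.
n(Ca(OH)2) = (1/1) × 7.547 = 7.547 mol
mass = 7.547 × 74.09 = 559.2 g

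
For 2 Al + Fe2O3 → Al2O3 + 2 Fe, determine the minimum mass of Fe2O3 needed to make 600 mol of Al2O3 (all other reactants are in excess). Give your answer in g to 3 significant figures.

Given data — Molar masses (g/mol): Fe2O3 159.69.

95800 g

n(Al2O3) = 600.0 mol
n(Fe2O3) = (1/1) × 600.0 = 600.0 mol
mass = 600.0 × 159.69 = 95810 g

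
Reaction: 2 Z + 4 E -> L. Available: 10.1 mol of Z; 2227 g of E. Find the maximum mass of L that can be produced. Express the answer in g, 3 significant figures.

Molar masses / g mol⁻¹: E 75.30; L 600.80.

n(Z) = 10.10 mol
n(E) = 2227 / 75.30 = 29.58 mol
n/ν for Z = 10.10/2 = 5.050
n/ν for E = 29.58/4 = 7.395
Smallest n/ν is Z → limiting reagent.
n(L) = (1/2) × 10.10 = 5.050 mol
mass = 5.050 × 600.80 = 3034 g

3030 g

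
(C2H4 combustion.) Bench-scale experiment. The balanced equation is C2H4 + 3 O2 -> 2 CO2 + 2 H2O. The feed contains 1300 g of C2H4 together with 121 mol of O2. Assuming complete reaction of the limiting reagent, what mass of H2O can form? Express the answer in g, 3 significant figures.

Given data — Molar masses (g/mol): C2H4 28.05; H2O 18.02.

n(C2H4) = 1300 / 28.05 = 46.35 mol
n(O2) = 121.0 mol
n/ν for C2H4 = 46.35/1 = 46.35
n/ν for O2 = 121.0/3 = 40.33
Smallest n/ν is O2 → limiting reagent.
n(H2O) = (2/3) × 121.0 = 80.67 mol
mass = 80.67 × 18.02 = 1454 g

1450 g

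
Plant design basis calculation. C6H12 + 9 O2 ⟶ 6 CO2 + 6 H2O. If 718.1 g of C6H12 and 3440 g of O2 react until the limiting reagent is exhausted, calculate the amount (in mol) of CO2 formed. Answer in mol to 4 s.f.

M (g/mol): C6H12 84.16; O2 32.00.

n(C6H12) = 718.1 / 84.16 = 8.533 mol
n(O2) = 3440 / 32.00 = 107.5 mol
n/ν for C6H12 = 8.533/1 = 8.533
n/ν for O2 = 107.5/9 = 11.94
Smallest n/ν is C6H12 → limiting reagent.
n(CO2) = (6/1) × 8.533 = 51.20 mol

51.20 mol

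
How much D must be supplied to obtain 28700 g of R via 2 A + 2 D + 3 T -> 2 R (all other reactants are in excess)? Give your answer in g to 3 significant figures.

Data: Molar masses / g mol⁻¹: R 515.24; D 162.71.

9060 g

n(R) = 28700 / 515.24 = 55.70 mol
n(D) = (2/2) × 55.70 = 55.70 mol
mass = 55.70 × 162.71 = 9063 g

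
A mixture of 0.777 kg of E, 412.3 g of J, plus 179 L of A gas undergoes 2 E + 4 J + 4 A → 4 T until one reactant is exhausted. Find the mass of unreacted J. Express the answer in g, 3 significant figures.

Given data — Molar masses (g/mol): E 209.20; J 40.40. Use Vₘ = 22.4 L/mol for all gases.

112 g

n(E) = 0.7770×1000 / 209.20 = 3.714 mol
n(J) = 412.3 / 40.40 = 10.21 mol
n(A) = 179.0 / 22.4 = 7.991 mol
n/ν → E: 1.857, J: 2.553, A: 1.998; E is limiting.
J consumed = (4/2) × 3.714 = 7.428 mol
J remaining = 10.21 − 7.428 = 2.782 mol
mass = 2.782 × 40.40 = 112.4 g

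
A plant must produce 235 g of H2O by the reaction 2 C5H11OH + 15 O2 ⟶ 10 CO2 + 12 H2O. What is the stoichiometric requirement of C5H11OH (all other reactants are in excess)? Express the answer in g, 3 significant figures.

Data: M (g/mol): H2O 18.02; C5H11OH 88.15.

n(H2O) = 235 / 18.02 = 13.04 mol
n(C5H11OH) = (2/12) × 13.04 = 2.173 mol
mass = 2.173 × 88.15 = 191.5 g

192 g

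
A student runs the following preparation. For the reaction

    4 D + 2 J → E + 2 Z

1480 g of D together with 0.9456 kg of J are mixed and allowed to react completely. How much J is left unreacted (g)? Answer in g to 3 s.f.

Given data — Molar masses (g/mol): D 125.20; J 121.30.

n(D) = 1480 / 125.20 = 11.82 mol
n(J) = 0.9456×1000 / 121.30 = 7.796 mol
n/ν for D = 11.82/4 = 2.955
n/ν for J = 7.796/2 = 3.898
Smallest n/ν is D → limiting reagent.
J consumed = (2/4) × 11.82 = 5.910 mol
J remaining = 7.796 − 5.910 = 1.886 mol
mass = 1.886 × 121.30 = 228.8 g

229 g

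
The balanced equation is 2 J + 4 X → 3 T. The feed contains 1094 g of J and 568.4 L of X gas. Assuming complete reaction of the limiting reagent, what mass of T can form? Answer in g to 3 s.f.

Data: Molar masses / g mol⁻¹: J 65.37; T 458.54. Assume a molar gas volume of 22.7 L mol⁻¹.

8610 g

n(J) = 1094 / 65.37 = 16.74 mol
n(X) = 568.4 / 22.7 = 25.04 mol
n/ν → J: 8.370, X: 6.260; X is limiting.
n(T) = (3/4) × 25.04 = 18.78 mol
mass = 18.78 × 458.54 = 8611 g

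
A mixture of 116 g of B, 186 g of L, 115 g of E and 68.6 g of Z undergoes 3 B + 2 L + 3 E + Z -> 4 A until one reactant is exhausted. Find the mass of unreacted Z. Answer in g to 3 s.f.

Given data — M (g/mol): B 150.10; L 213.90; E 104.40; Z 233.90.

8.35 g

n(B) = 116.0 / 150.10 = 0.7728 mol
n(L) = 186.0 / 213.90 = 0.8696 mol
n(E) = 115.0 / 104.40 = 1.102 mol
n(Z) = 68.60 / 233.90 = 0.2933 mol
n/ν for B = 0.7728/3 = 0.2576
n/ν for L = 0.8696/2 = 0.4348
n/ν for E = 1.102/3 = 0.3673
n/ν for Z = 0.2933/1 = 0.2933
Smallest n/ν is B → limiting reagent.
Z consumed = (1/3) × 0.7728 = 0.2576 mol
Z remaining = 0.2933 − 0.2576 = 0.03570 mol
mass = 0.03570 × 233.90 = 8.350 g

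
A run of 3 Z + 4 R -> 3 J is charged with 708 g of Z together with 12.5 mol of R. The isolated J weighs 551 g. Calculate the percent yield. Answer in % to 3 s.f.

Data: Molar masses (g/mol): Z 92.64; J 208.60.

34.6 %

n(Z) = 708.0 / 92.64 = 7.642 mol
n(R) = 12.50 mol
n/ν for Z = 7.642/3 = 2.547
n/ν for R = 12.50/4 = 3.125
Smallest n/ν is Z → limiting reagent.
theoretical n(J) = (3/3) × 7.642 = 7.642 mol → 1594 g
% yield = 551 / 1594 × 100 = 34.57 %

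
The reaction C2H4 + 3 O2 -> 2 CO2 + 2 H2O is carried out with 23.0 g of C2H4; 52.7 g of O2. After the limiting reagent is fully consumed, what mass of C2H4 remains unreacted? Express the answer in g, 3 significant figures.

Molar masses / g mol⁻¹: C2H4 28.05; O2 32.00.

7.60 g

n(C2H4) = 23.00 / 28.05 = 0.8200 mol
n(O2) = 52.70 / 32.00 = 1.647 mol
n/ν for C2H4 = 0.8200/1 = 0.8200
n/ν for O2 = 1.647/3 = 0.5490
Smallest n/ν is O2 → limiting reagent.
C2H4 consumed = (1/3) × 1.647 = 0.5490 mol
C2H4 remaining = 0.8200 − 0.5490 = 0.2710 mol
mass = 0.2710 × 28.05 = 7.602 g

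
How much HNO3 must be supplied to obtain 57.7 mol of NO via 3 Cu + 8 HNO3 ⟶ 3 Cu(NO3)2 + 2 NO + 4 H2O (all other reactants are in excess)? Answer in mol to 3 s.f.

231 mol

n(NO) = 57.70 mol
n(HNO3) = (8/2) × 57.70 = 230.8 mol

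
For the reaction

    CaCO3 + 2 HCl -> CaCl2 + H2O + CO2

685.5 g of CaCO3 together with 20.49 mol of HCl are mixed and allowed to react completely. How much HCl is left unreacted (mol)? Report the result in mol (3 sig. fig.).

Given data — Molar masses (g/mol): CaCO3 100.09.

6.79 mol

n(CaCO3) = 685.5 / 100.09 = 6.849 mol
n(HCl) = 20.49 mol
n/ν → CaCO3: 6.849, HCl: 10.25; CaCO3 is limiting.
HCl consumed = (2/1) × 6.849 = 13.70 mol
HCl remaining = 20.49 − 13.70 = 6.790 mol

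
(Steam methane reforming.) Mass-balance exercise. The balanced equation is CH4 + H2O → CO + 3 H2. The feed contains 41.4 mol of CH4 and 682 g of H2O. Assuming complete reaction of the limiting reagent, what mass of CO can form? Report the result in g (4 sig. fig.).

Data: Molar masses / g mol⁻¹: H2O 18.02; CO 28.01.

n(CH4) = 41.40 mol
n(H2O) = 682.0 / 18.02 = 37.85 mol
n/ν → CH4: 41.40, H2O: 37.85; H2O is limiting.
n(CO) = (1/1) × 37.85 = 37.85 mol
mass = 37.85 × 28.01 = 1060 g

1060 g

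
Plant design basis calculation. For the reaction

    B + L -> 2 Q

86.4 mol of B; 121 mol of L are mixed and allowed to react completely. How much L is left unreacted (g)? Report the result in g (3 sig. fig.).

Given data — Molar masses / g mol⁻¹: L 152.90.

5290 g

n(B) = 86.40 mol
n(L) = 121.0 mol
n/ν for B = 86.40/1 = 86.40
n/ν for L = 121.0/1 = 121.0
Smallest n/ν is B → limiting reagent.
L consumed = (1/1) × 86.40 = 86.40 mol
L remaining = 121.0 − 86.40 = 34.60 mol
mass = 34.60 × 152.90 = 5290 g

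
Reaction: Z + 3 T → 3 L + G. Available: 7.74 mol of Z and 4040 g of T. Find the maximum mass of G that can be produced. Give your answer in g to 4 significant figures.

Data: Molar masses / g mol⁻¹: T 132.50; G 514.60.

3983 g

n(Z) = 7.740 mol
n(T) = 4040 / 132.50 = 30.49 mol
n/ν for Z = 7.740/1 = 7.740
n/ν for T = 30.49/3 = 10.16
Smallest n/ν is Z → limiting reagent.
n(G) = (1/1) × 7.740 = 7.740 mol
mass = 7.740 × 514.60 = 3983 g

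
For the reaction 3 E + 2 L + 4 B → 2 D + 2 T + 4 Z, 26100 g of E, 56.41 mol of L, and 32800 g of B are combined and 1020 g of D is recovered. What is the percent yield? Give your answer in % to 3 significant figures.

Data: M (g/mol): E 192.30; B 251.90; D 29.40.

61.5 %

n(E) = 26100 / 192.30 = 135.7 mol
n(L) = 56.41 mol
n(B) = 32800 / 251.90 = 130.2 mol
n/ν for E = 135.7/3 = 45.23
n/ν for L = 56.41/2 = 28.21
n/ν for B = 130.2/4 = 32.55
Smallest n/ν is L → limiting reagent.
theoretical n(D) = (2/2) × 56.41 = 56.41 mol → 1658 g
% yield = 1020 / 1658 × 100 = 61.52 %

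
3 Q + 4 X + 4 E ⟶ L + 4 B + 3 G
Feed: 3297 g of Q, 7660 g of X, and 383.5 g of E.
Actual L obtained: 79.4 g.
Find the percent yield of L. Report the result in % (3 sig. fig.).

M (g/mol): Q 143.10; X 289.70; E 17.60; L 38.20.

n(Q) = 3297 / 143.10 = 23.04 mol
n(X) = 7660 / 289.70 = 26.44 mol
n(E) = 383.5 / 17.60 = 21.79 mol
n/ν for Q = 23.04/3 = 7.680
n/ν for X = 26.44/4 = 6.610
n/ν for E = 21.79/4 = 5.448
Smallest n/ν is E → limiting reagent.
theoretical n(L) = (1/4) × 21.79 = 5.448 mol → 208.1 g
% yield = 79.4 / 208.1 × 100 = 38.15 %

38.2 %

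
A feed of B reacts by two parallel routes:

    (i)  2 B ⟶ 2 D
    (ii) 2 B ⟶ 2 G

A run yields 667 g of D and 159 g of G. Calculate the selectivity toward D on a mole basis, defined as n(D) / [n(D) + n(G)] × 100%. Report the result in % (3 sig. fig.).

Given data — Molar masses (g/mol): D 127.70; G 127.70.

80.8 %

n(D) = 667 / 127.70 = 5.223 mol
n(G) = 159 / 127.70 = 1.245 mol
selectivity = 5.223/(5.223+1.245) × 100 = 80.75 %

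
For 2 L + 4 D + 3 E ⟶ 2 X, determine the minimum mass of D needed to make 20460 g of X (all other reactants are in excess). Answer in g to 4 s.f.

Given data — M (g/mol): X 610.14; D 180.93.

12130 g

n(X) = 20460 / 610.14 = 33.53 mol
n(D) = (4/2) × 33.53 = 67.06 mol
mass = 67.06 × 180.93 = 12130 g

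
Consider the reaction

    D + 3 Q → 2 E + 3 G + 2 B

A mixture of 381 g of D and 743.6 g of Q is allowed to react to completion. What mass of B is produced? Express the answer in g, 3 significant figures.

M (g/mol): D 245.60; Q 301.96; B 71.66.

n(D) = 381.0 / 245.60 = 1.551 mol
n(Q) = 743.6 / 301.96 = 2.463 mol
n/ν → D: 1.551, Q: 0.8210; Q is limiting.
n(B) = (2/3) × 2.463 = 1.642 mol
mass = 1.642 × 71.66 = 117.7 g

118 g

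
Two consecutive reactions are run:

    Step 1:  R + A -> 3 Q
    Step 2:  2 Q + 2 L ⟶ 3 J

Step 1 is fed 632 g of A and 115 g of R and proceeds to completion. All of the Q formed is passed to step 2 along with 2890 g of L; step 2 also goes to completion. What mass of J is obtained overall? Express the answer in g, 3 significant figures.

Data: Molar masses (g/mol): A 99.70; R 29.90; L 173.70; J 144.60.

Step 1:
n(A) = 632.0 / 99.70 = 6.339 mol
n(R) = 115.0 / 29.90 = 3.846 mol
n/ν → A: 6.339, R: 3.846; R is limiting.
n(Q) produced = (3/1) × 3.846 = 11.54 mol
Step 2:
n(Q) available = 11.54 mol
n(L) = 2890 / 173.70 = 16.64 mol
n/ν → Q: 5.770, L: 8.320; Q is limiting.
n(J) = (3/2) × 11.54 = 17.31 mol
mass = 17.31 × 144.60 = 2503 g

2500 g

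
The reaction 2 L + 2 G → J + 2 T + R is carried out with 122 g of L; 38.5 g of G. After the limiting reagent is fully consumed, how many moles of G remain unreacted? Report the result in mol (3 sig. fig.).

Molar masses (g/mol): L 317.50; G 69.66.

n(L) = 122.0 / 317.50 = 0.3843 mol
n(G) = 38.50 / 69.66 = 0.5527 mol
n/ν for L = 0.3843/2 = 0.1922
n/ν for G = 0.5527/2 = 0.2764
Smallest n/ν is L → limiting reagent.
G consumed = (2/2) × 0.3843 = 0.3843 mol
G remaining = 0.5527 − 0.3843 = 0.1684 mol

0.168 mol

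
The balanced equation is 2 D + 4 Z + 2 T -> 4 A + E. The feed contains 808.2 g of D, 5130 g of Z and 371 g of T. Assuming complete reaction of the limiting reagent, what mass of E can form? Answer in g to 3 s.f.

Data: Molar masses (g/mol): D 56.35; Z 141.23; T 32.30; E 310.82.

1790 g

n(D) = 808.2 / 56.35 = 14.34 mol
n(Z) = 5130 / 141.23 = 36.32 mol
n(T) = 371.0 / 32.30 = 11.49 mol
n/ν for D = 14.34/2 = 7.170
n/ν for Z = 36.32/4 = 9.080
n/ν for T = 11.49/2 = 5.745
Smallest n/ν is T → limiting reagent.
n(E) = (1/2) × 11.49 = 5.745 mol
mass = 5.745 × 310.82 = 1786 g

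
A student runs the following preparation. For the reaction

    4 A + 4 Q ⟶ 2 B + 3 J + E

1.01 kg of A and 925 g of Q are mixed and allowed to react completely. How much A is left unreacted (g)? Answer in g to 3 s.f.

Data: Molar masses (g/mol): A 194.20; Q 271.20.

n(A) = 1.010×1000 / 194.20 = 5.201 mol
n(Q) = 925.0 / 271.20 = 3.411 mol
n/ν for A = 5.201/4 = 1.300
n/ν for Q = 3.411/4 = 0.8528
Smallest n/ν is Q → limiting reagent.
A consumed = (4/4) × 3.411 = 3.411 mol
A remaining = 5.201 − 3.411 = 1.790 mol
mass = 1.790 × 194.20 = 347.6 g

348 g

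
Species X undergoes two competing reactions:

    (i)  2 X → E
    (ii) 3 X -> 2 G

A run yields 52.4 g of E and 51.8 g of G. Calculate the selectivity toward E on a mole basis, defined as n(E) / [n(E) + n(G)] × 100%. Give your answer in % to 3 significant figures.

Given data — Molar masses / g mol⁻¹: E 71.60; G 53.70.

n(E) = 52.4 / 71.60 = 0.7318 mol
n(G) = 51.8 / 53.70 = 0.9646 mol
selectivity = 0.7318/(0.7318+0.9646) × 100 = 43.14 %

43.1 %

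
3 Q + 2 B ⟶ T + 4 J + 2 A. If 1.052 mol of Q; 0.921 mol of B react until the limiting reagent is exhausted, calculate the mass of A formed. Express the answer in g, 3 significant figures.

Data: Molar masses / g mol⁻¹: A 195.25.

137 g

n(Q) = 1.052 mol
n(B) = 0.9210 mol
n/ν for Q = 1.052/3 = 0.3507
n/ν for B = 0.9210/2 = 0.4605
Smallest n/ν is Q → limiting reagent.
n(A) = (2/3) × 1.052 = 0.7013 mol
mass = 0.7013 × 195.25 = 136.9 g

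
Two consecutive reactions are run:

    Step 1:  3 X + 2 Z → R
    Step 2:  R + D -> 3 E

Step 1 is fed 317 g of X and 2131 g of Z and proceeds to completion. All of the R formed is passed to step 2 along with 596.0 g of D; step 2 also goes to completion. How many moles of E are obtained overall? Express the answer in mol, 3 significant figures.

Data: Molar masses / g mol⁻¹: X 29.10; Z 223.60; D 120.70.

10.9 mol

Step 1:
n(X) = 317.0 / 29.10 = 10.89 mol
n(Z) = 2131 / 223.60 = 9.530 mol
n/ν → X: 3.630, Z: 4.765; X is limiting.
n(R) produced = (1/3) × 10.89 = 3.630 mol
Step 2:
n(R) available = 3.630 mol
n(D) = 596.0 / 120.70 = 4.938 mol
n/ν → R: 3.630, D: 4.938; R is limiting.
n(E) = (3/1) × 3.630 = 10.89 mol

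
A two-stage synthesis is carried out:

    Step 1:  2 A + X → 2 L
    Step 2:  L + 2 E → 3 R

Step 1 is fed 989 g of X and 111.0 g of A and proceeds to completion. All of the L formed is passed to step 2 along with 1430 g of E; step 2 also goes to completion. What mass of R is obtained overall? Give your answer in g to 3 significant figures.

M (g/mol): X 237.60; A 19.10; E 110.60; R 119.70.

Step 1:
n(X) = 989.0 / 237.60 = 4.162 mol
n(A) = 111.0 / 19.10 = 5.812 mol
n/ν for X = 4.162/1 = 4.162
n/ν for A = 5.812/2 = 2.906
Smallest n/ν is A → limiting reagent.
n(L) produced = (2/2) × 5.812 = 5.812 mol
Step 2:
n(L) available = 5.812 mol
n(E) = 1430 / 110.60 = 12.93 mol
n/ν for L = 5.812/1 = 5.812
n/ν for E = 12.93/2 = 6.465
Smallest n/ν is L → limiting reagent.
n(R) = (3/1) × 5.812 = 17.44 mol
mass = 17.44 × 119.70 = 2088 g

2090 g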